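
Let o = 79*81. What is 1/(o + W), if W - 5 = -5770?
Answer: 1/634 ≈ 0.0015773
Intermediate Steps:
o = 6399
W = -5765 (W = 5 - 5770 = -5765)
1/(o + W) = 1/(6399 - 5765) = 1/634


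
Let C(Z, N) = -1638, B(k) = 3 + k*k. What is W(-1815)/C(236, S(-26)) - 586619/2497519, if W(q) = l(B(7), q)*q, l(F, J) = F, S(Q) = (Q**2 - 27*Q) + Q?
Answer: 3009678991/52447899 ≈ 57.384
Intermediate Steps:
B(k) = 3 + k**2
S(Q) = Q**2 - 26*Q
W(q) = 52*q (W(q) = (3 + 7**2)*q = (3 + 49)*q = 52*q)
W(-1815)/C(236, S(-26)) - 586619/2497519 = (52*(-1815))/(-1638) - 586619/2497519 = -94380*(-1/1638) - 586619*1/2497519 = 1210/21 - 586619/2497519 = 3009678991/52447899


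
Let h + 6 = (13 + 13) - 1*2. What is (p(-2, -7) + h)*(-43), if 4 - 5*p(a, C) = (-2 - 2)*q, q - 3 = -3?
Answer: -4042/5 ≈ -808.40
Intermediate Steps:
q = 0 (q = 3 - 3 = 0)
p(a, C) = ⅘ (p(a, C) = ⅘ - (-2 - 2)*0/5 = ⅘ - (-4)*0/5 = ⅘ - ⅕*0 = ⅘ + 0 = ⅘)
h = 18 (h = -6 + ((13 + 13) - 1*2) = -6 + (26 - 2) = -6 + 24 = 18)
(p(-2, -7) + h)*(-43) = (⅘ + 18)*(-43) = (94/5)*(-43) = -4042/5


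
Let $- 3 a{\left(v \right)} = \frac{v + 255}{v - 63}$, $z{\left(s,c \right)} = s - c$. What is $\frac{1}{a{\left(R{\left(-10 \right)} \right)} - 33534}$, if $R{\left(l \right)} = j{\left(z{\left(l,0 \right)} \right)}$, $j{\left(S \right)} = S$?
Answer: $- \frac{219}{7343701} \approx -2.9821 \cdot 10^{-5}$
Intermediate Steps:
$R{\left(l \right)} = l$ ($R{\left(l \right)} = l - 0 = l + 0 = l$)
$a{\left(v \right)} = - \frac{255 + v}{3 \left(-63 + v\right)}$ ($a{\left(v \right)} = - \frac{\left(v + 255\right) \frac{1}{v - 63}}{3} = - \frac{\left(255 + v\right) \frac{1}{-63 + v}}{3} = - \frac{\frac{1}{-63 + v} \left(255 + v\right)}{3} = - \frac{255 + v}{3 \left(-63 + v\right)}$)
$\frac{1}{a{\left(R{\left(-10 \right)} \right)} - 33534} = \frac{1}{\frac{-255 - -10}{3 \left(-63 - 10\right)} - 33534} = \frac{1}{\frac{-255 + 10}{3 \left(-73\right)} - 33534} = \frac{1}{\frac{1}{3} \left(- \frac{1}{73}\right) \left(-245\right) - 33534} = \frac{1}{\frac{245}{219} - 33534} = \frac{1}{- \frac{7343701}{219}} = - \frac{219}{7343701}$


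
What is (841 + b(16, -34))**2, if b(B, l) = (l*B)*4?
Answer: 1782225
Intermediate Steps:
b(B, l) = 4*B*l (b(B, l) = (B*l)*4 = 4*B*l)
(841 + b(16, -34))**2 = (841 + 4*16*(-34))**2 = (841 - 2176)**2 = (-1335)**2 = 1782225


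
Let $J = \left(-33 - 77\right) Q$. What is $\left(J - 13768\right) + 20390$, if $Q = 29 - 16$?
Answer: $5192$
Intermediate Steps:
$Q = 13$ ($Q = 29 - 16 = 13$)
$J = -1430$ ($J = \left(-33 - 77\right) 13 = \left(-110\right) 13 = -1430$)
$\left(J - 13768\right) + 20390 = \left(-1430 - 13768\right) + 20390 = -15198 + 20390 = 5192$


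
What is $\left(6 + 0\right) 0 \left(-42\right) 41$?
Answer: $0$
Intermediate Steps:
$\left(6 + 0\right) 0 \left(-42\right) 41 = 6 \cdot 0 \left(-42\right) 41 = 0 \left(-42\right) 41 = 0 \cdot 41 = 0$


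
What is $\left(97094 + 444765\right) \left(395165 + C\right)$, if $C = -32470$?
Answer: $196529550005$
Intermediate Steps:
$\left(97094 + 444765\right) \left(395165 + C\right) = \left(97094 + 444765\right) \left(395165 - 32470\right) = 541859 \cdot 362695 = 196529550005$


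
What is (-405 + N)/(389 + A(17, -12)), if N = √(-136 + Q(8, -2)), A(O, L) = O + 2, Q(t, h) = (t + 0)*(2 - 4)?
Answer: -135/136 + I*√38/204 ≈ -0.99265 + 0.030218*I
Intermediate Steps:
Q(t, h) = -2*t (Q(t, h) = t*(-2) = -2*t)
A(O, L) = 2 + O
N = 2*I*√38 (N = √(-136 - 2*8) = √(-136 - 16) = √(-152) = 2*I*√38 ≈ 12.329*I)
(-405 + N)/(389 + A(17, -12)) = (-405 + 2*I*√38)/(389 + (2 + 17)) = (-405 + 2*I*√38)/(389 + 19) = (-405 + 2*I*√38)/408 = (-405 + 2*I*√38)*(1/408) = -135/136 + I*√38/204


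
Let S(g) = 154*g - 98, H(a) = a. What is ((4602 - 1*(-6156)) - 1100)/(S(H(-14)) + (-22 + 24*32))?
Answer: -4829/754 ≈ -6.4045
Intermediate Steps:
S(g) = -98 + 154*g
((4602 - 1*(-6156)) - 1100)/(S(H(-14)) + (-22 + 24*32)) = ((4602 - 1*(-6156)) - 1100)/((-98 + 154*(-14)) + (-22 + 24*32)) = ((4602 + 6156) - 1100)/((-98 - 2156) + (-22 + 768)) = (10758 - 1100)/(-2254 + 746) = 9658/(-1508) = 9658*(-1/1508) = -4829/754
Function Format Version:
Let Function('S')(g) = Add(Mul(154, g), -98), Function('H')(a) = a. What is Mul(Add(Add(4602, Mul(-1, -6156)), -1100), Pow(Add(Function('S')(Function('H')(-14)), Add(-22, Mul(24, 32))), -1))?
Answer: Rational(-4829, 754) ≈ -6.4045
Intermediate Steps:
Function('S')(g) = Add(-98, Mul(154, g))
Mul(Add(Add(4602, Mul(-1, -6156)), -1100), Pow(Add(Function('S')(Function('H')(-14)), Add(-22, Mul(24, 32))), -1)) = Mul(Add(Add(4602, Mul(-1, -6156)), -1100), Pow(Add(Add(-98, Mul(154, -14)), Add(-22, Mul(24, 32))), -1)) = Mul(Add(Add(4602, 6156), -1100), Pow(Add(Add(-98, -2156), Add(-22, 768)), -1)) = Mul(Add(10758, -1100), Pow(Add(-2254, 746), -1)) = Mul(9658, Pow(-1508, -1)) = Mul(9658, Rational(-1, 1508)) = Rational(-4829, 754)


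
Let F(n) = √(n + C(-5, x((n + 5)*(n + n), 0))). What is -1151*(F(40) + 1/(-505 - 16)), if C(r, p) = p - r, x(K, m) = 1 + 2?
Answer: 1151/521 - 4604*√3 ≈ -7972.2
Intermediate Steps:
x(K, m) = 3
F(n) = √(8 + n) (F(n) = √(n + (3 - 1*(-5))) = √(n + (3 + 5)) = √(n + 8) = √(8 + n))
-1151*(F(40) + 1/(-505 - 16)) = -1151*(√(8 + 40) + 1/(-505 - 16)) = -1151*(√48 + 1/(-521)) = -1151*(4*√3 - 1/521) = -1151*(-1/521 + 4*√3) = 1151/521 - 4604*√3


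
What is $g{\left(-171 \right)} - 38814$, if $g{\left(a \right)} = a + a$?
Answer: $-39156$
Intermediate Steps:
$g{\left(a \right)} = 2 a$
$g{\left(-171 \right)} - 38814 = 2 \left(-171\right) - 38814 = -342 - 38814 = -39156$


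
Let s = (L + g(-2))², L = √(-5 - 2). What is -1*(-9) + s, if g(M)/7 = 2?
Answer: 198 + 28*I*√7 ≈ 198.0 + 74.081*I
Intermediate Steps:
g(M) = 14 (g(M) = 7*2 = 14)
L = I*√7 (L = √(-7) = I*√7 ≈ 2.6458*I)
s = (14 + I*√7)² (s = (I*√7 + 14)² = (14 + I*√7)² ≈ 189.0 + 74.081*I)
-1*(-9) + s = -1*(-9) + (14 + I*√7)² = 9 + (14 + I*√7)²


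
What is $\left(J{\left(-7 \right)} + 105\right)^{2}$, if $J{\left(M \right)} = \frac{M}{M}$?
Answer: $11236$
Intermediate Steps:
$J{\left(M \right)} = 1$
$\left(J{\left(-7 \right)} + 105\right)^{2} = \left(1 + 105\right)^{2} = 106^{2} = 11236$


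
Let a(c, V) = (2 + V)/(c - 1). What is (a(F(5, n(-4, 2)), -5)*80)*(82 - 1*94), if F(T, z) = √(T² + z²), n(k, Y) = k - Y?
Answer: 48 + 48*√61 ≈ 422.89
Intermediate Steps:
a(c, V) = (2 + V)/(-1 + c)
(a(F(5, n(-4, 2)), -5)*80)*(82 - 1*94) = (((2 - 5)/(-1 + √(5² + (-4 - 1*2)²)))*80)*(82 - 1*94) = ((-3/(-1 + √(25 + (-4 - 2)²)))*80)*(82 - 94) = ((-3/(-1 + √(25 + (-6)²)))*80)*(-12) = ((-3/(-1 + √(25 + 36)))*80)*(-12) = ((-3/(-1 + √61))*80)*(-12) = (-3/(-1 + √61)*80)*(-12) = -240/(-1 + √61)*(-12) = 2880/(-1 + √61)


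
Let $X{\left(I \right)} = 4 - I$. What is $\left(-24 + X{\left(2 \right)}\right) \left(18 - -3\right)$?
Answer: $-462$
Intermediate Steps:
$\left(-24 + X{\left(2 \right)}\right) \left(18 - -3\right) = \left(-24 + \left(4 - 2\right)\right) \left(18 - -3\right) = \left(-24 + \left(4 - 2\right)\right) \left(18 + 3\right) = \left(-24 + 2\right) 21 = \left(-22\right) 21 = -462$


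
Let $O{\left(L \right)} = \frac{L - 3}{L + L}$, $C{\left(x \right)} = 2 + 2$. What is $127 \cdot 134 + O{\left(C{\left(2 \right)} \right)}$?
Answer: $\frac{136145}{8} \approx 17018.0$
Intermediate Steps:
$C{\left(x \right)} = 4$
$O{\left(L \right)} = \frac{-3 + L}{2 L}$
$127 \cdot 134 + O{\left(C{\left(2 \right)} \right)} = 127 \cdot 134 + \frac{-3 + 4}{2 \cdot 4} = 17018 + \frac{1}{2} \cdot \frac{1}{4} \cdot 1 = 17018 + \frac{1}{8} = \frac{136145}{8}$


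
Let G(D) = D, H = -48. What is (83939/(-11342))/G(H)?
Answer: 83939/544416 ≈ 0.15418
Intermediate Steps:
(83939/(-11342))/G(H) = (83939/(-11342))/(-48) = (83939*(-1/11342))*(-1/48) = -83939/11342*(-1/48) = 83939/544416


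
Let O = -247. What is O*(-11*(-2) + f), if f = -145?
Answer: 30381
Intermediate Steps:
O*(-11*(-2) + f) = -247*(-11*(-2) - 145) = -247*(22 - 145) = -247*(-123) = 30381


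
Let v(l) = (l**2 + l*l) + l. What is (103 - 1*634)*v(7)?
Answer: -55755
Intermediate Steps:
v(l) = l + 2*l**2 (v(l) = (l**2 + l**2) + l = 2*l**2 + l = l + 2*l**2)
(103 - 1*634)*v(7) = (103 - 1*634)*(7*(1 + 2*7)) = (103 - 634)*(7*(1 + 14)) = -3717*15 = -531*105 = -55755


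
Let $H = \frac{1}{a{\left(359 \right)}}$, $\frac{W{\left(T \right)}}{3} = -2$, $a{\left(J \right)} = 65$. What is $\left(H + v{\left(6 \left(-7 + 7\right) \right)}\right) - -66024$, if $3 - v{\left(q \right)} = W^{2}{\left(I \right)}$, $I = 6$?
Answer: $\frac{4289416}{65} \approx 65991.0$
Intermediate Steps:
$W{\left(T \right)} = -6$ ($W{\left(T \right)} = 3 \left(-2\right) = -6$)
$v{\left(q \right)} = -33$ ($v{\left(q \right)} = 3 - \left(-6\right)^{2} = 3 - 36 = -33$)
$H = \frac{1}{65} \approx 0.015385$
$\left(H + v{\left(6 \left(-7 + 7\right) \right)}\right) - -66024 = \left(\frac{1}{65} - 33\right) - -66024 = - \frac{2144}{65} + 66024 = \frac{4289416}{65}$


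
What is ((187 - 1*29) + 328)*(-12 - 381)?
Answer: -190998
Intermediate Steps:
((187 - 1*29) + 328)*(-12 - 381) = ((187 - 29) + 328)*(-393) = (158 + 328)*(-393) = 486*(-393) = -190998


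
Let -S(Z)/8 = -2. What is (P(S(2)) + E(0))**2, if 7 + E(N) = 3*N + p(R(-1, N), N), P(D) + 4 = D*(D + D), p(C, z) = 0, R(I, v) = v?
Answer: 251001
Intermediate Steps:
S(Z) = 16 (S(Z) = -8*(-2) = 16)
P(D) = -4 + 2*D**2 (P(D) = -4 + D*(D + D) = -4 + D*(2*D) = -4 + 2*D**2)
E(N) = -7 + 3*N (E(N) = -7 + (3*N + 0) = -7 + 3*N)
(P(S(2)) + E(0))**2 = ((-4 + 2*16**2) + (-7 + 3*0))**2 = ((-4 + 2*256) + (-7 + 0))**2 = ((-4 + 512) - 7)**2 = (508 - 7)**2 = 501**2 = 251001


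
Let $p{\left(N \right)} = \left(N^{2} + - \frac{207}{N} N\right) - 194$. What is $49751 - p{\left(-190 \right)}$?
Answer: $14052$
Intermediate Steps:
$p{\left(N \right)} = -401 + N^{2}$ ($p{\left(N \right)} = \left(N^{2} - 207\right) - 194 = \left(-207 + N^{2}\right) - 194 = -401 + N^{2}$)
$49751 - p{\left(-190 \right)} = 49751 - \left(-401 + \left(-190\right)^{2}\right) = 49751 - \left(-401 + 36100\right) = 49751 - 35699 = 14052$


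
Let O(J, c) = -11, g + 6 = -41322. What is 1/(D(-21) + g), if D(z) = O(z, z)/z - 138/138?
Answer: -21/867898 ≈ -2.4196e-5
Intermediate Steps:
g = -41328 (g = -6 - 41322 = -41328)
D(z) = -1 - 11/z (D(z) = -11/z - 138/138 = -11/z - 138*1/138 = -11/z - 1 = -1 - 11/z)
1/(D(-21) + g) = 1/((-11 - 1*(-21))/(-21) - 41328) = 1/(-(-11 + 21)/21 - 41328) = 1/(-1/21*10 - 41328) = 1/(-10/21 - 41328) = 1/(-867898/21) = -21/867898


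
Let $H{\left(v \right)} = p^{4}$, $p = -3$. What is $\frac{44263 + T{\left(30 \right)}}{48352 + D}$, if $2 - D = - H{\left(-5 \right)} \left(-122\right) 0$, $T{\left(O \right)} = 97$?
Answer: $\frac{22180}{24177} \approx 0.9174$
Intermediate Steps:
$H{\left(v \right)} = 81$ ($H{\left(v \right)} = \left(-3\right)^{4} = 81$)
$D = 2$ ($D = 2 - - 81 \left(-122\right) 0 = 2 - - \left(-9882\right) 0 = 2 - \left(-1\right) 0 = 2 - 0 = 2 + 0 = 2$)
$\frac{44263 + T{\left(30 \right)}}{48352 + D} = \frac{44263 + 97}{48352 + 2} = \frac{44360}{48354} = 44360 \cdot \frac{1}{48354} = \frac{22180}{24177}$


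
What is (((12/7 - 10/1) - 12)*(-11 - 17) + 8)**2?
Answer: 331776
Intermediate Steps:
(((12/7 - 10/1) - 12)*(-11 - 17) + 8)**2 = (((12*(1/7) - 10*1) - 12)*(-28) + 8)**2 = (((12/7 - 10) - 12)*(-28) + 8)**2 = ((-58/7 - 12)*(-28) + 8)**2 = (-142/7*(-28) + 8)**2 = (568 + 8)**2 = 576**2 = 331776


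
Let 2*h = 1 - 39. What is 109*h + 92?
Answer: -1979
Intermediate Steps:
h = -19 (h = (1 - 39)/2 = (½)*(-38) = -19)
109*h + 92 = 109*(-19) + 92 = -2071 + 92 = -1979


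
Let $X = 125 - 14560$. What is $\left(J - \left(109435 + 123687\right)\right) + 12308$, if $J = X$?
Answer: $-235249$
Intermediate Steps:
$X = -14435$ ($X = 125 - 14560 = -14435$)
$J = -14435$
$\left(J - \left(109435 + 123687\right)\right) + 12308 = \left(-14435 - \left(109435 + 123687\right)\right) + 12308 = \left(-14435 - 233122\right) + 12308 = -247557 + 12308 = -235249$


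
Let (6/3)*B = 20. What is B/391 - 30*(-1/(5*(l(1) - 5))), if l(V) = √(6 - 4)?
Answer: -500/391 - 6*√2/23 ≈ -1.6477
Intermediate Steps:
B = 10 (B = (½)*20 = 10)
l(V) = √2
B/391 - 30*(-1/(5*(l(1) - 5))) = 10/391 - 30*(-1/(5*(√2 - 5))) = 10*(1/391) - 30*(-1/(5*(-5 + √2))) = 10/391 - 30/(25 - 5*√2)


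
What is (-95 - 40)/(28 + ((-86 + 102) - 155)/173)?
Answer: -4671/941 ≈ -4.9639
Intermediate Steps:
(-95 - 40)/(28 + ((-86 + 102) - 155)/173) = -135/(28 + (16 - 155)*(1/173)) = -135/(28 - 139*1/173) = -135/(28 - 139/173) = -135/4705/173 = -135*173/4705 = -4671/941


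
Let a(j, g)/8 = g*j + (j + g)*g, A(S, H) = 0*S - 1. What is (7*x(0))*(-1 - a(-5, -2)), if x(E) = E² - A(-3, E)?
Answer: -1351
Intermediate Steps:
A(S, H) = -1 (A(S, H) = 0 - 1 = -1)
a(j, g) = 8*g*j + 8*g*(g + j) (a(j, g) = 8*(g*j + (j + g)*g) = 8*(g*j + (g + j)*g) = 8*(g*j + g*(g + j)) = 8*g*j + 8*g*(g + j))
x(E) = 1 + E² (x(E) = E² - 1*(-1) = E² + 1 = 1 + E²)
(7*x(0))*(-1 - a(-5, -2)) = (7*(1 + 0²))*(-1 - 8*(-2)*(-2 + 2*(-5))) = (7*(1 + 0))*(-1 - 8*(-2)*(-2 - 10)) = (7*1)*(-1 - 8*(-2)*(-12)) = 7*(-1 - 1*192) = 7*(-1 - 192) = 7*(-193) = -1351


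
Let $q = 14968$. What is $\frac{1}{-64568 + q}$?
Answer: $- \frac{1}{49600} \approx -2.0161 \cdot 10^{-5}$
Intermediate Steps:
$\frac{1}{-64568 + q} = \frac{1}{-64568 + 14968} = \frac{1}{-49600} = - \frac{1}{49600}$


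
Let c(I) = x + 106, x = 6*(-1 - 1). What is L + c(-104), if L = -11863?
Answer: -11769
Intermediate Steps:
x = -12 (x = 6*(-2) = -12)
c(I) = 94 (c(I) = -12 + 106 = 94)
L + c(-104) = -11863 + 94 = -11769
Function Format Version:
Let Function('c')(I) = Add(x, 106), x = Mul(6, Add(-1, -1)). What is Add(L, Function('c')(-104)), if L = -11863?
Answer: -11769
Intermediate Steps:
x = -12 (x = Mul(6, -2) = -12)
Function('c')(I) = 94 (Function('c')(I) = Add(-12, 106) = 94)
Add(L, Function('c')(-104)) = Add(-11863, 94) = -11769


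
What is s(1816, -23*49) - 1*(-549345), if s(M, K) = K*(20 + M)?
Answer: -1519827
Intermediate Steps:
s(1816, -23*49) - 1*(-549345) = (-23*49)*(20 + 1816) - 1*(-549345) = -1127*1836 + 549345 = -2069172 + 549345 = -1519827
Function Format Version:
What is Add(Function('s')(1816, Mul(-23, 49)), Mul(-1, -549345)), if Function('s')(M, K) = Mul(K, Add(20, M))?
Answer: -1519827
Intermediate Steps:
Add(Function('s')(1816, Mul(-23, 49)), Mul(-1, -549345)) = Add(Mul(Mul(-23, 49), Add(20, 1816)), Mul(-1, -549345)) = Add(Mul(-1127, 1836), 549345) = Add(-2069172, 549345) = -1519827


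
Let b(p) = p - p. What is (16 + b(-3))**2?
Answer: 256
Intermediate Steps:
b(p) = 0
(16 + b(-3))**2 = (16 + 0)**2 = 16**2 = 256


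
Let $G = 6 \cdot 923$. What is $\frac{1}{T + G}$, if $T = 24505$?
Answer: $\frac{1}{30043} \approx 3.3286 \cdot 10^{-5}$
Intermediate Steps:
$G = 5538$
$\frac{1}{T + G} = \frac{1}{24505 + 5538} = \frac{1}{30043}$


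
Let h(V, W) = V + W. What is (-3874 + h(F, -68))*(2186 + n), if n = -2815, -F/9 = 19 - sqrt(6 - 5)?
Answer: 2581416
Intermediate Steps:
F = -162 (F = -9*(19 - sqrt(6 - 5)) = -9*(19 - sqrt(1)) = -9*(19 - 1*1) = -9*(19 - 1) = -9*18 = -162)
(-3874 + h(F, -68))*(2186 + n) = (-3874 + (-162 - 68))*(2186 - 2815) = (-3874 - 230)*(-629) = -4104*(-629) = 2581416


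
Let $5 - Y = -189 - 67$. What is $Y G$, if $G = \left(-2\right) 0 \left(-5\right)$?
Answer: $0$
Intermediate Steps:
$Y = 261$ ($Y = 5 - \left(-189 - 67\right) = 5 - -256 = 5 + 256 = 261$)
$G = 0$ ($G = 0 \left(-5\right) = 0$)
$Y G = 261 \cdot 0 = 0$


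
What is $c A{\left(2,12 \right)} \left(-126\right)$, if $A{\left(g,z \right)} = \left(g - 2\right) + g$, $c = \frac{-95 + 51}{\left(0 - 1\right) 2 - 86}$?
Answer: $-126$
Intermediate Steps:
$c = \frac{1}{2}$ ($c = - \frac{44}{\left(-1\right) 2 - 86} = - \frac{44}{-2 - 86} = - \frac{44}{-88} = \left(-44\right) \left(- \frac{1}{88}\right) = \frac{1}{2} \approx 0.5$)
$A{\left(g,z \right)} = -2 + 2 g$ ($A{\left(g,z \right)} = \left(-2 + g\right) + g = -2 + 2 g$)
$c A{\left(2,12 \right)} \left(-126\right) = \frac{-2 + 2 \cdot 2}{2} \left(-126\right) = \frac{-2 + 4}{2} \left(-126\right) = \frac{1}{2} \cdot 2 \left(-126\right) = 1 \left(-126\right) = -126$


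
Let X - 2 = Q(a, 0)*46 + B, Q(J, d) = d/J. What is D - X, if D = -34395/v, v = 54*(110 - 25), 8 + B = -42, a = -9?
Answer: 12395/306 ≈ 40.507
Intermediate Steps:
B = -50 (B = -8 - 42 = -50)
v = 4590 (v = 54*85 = 4590)
X = -48 (X = 2 + ((0/(-9))*46 - 50) = 2 + ((0*(-⅑))*46 - 50) = 2 + (0*46 - 50) = 2 + (0 - 50) = 2 - 50 = -48)
D = -2293/306 (D = -34395/4590 = -34395*1/4590 = -2293/306 ≈ -7.4935)
D - X = -2293/306 - 1*(-48) = -2293/306 + 48 = 12395/306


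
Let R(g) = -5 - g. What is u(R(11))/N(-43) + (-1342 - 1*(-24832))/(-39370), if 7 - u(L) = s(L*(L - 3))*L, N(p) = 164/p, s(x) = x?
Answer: -825001697/645668 ≈ -1277.8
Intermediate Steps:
u(L) = 7 - L²*(-3 + L) (u(L) = 7 - L*(L - 3)*L = 7 - L*(-3 + L)*L = 7 - L²*(-3 + L))
u(R(11))/N(-43) + (-1342 - 1*(-24832))/(-39370) = (7 + (-5 - 1*11)²*(3 - (-5 - 1*11)))/((164/(-43))) + (-1342 - 1*(-24832))/(-39370) = (7 + (-5 - 11)²*(3 - (-5 - 11)))/((164*(-1/43))) + (-1342 + 24832)*(-1/39370) = (7 + (-16)²*(3 - 1*(-16)))/(-164/43) + 23490*(-1/39370) = (7 + 256*(3 + 16))*(-43/164) - 2349/3937 = (7 + 256*19)*(-43/164) - 2349/3937 = (7 + 4864)*(-43/164) - 2349/3937 = 4871*(-43/164) - 2349/3937 = -209453/164 - 2349/3937 = -825001697/645668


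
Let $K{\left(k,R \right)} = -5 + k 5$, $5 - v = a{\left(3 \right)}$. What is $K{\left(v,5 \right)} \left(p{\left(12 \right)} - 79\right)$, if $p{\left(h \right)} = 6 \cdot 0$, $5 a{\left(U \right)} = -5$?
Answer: $-1975$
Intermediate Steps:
$a{\left(U \right)} = -1$ ($a{\left(U \right)} = \frac{1}{5} \left(-5\right) = -1$)
$v = 6$ ($v = 5 - -1 = 5 + 1 = 6$)
$K{\left(k,R \right)} = -5 + 5 k$
$p{\left(h \right)} = 0$
$K{\left(v,5 \right)} \left(p{\left(12 \right)} - 79\right) = \left(-5 + 5 \cdot 6\right) \left(0 - 79\right) = \left(-5 + 30\right) \left(-79\right) = 25 \left(-79\right) = -1975$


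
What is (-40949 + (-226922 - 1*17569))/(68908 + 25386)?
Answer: -142720/47147 ≈ -3.0271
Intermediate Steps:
(-40949 + (-226922 - 1*17569))/(68908 + 25386) = (-40949 + (-226922 - 17569))/94294 = (-40949 - 244491)*(1/94294) = -285440*1/94294 = -142720/47147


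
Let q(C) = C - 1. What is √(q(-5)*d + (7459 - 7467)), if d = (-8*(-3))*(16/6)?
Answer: 14*I*√2 ≈ 19.799*I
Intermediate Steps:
q(C) = -1 + C
d = 64 (d = 24*(16*(⅙)) = 24*(8/3) = 64)
√(q(-5)*d + (7459 - 7467)) = √((-1 - 5)*64 + (7459 - 7467)) = √(-6*64 - 8) = √(-384 - 8) = √(-392) = 14*I*√2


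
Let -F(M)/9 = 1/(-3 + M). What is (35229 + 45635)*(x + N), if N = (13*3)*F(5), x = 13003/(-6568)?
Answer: -11782764196/821 ≈ -1.4352e+7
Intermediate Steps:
x = -13003/6568 (x = 13003*(-1/6568) = -13003/6568 ≈ -1.9797)
F(M) = -9/(-3 + M)
N = -351/2 (N = (13*3)*(-9/(-3 + 5)) = 39*(-9/2) = -351/2 ≈ -175.50)
(35229 + 45635)*(x + N) = (35229 + 45635)*(-13003/6568 - 351/2) = 80864*(-1165687/6568) = -11782764196/821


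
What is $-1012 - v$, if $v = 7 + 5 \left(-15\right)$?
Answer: $-944$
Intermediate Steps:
$v = -68$ ($v = 7 - 75 = -68$)
$-1012 - v = -1012 - -68 = -1012 + 68 = -944$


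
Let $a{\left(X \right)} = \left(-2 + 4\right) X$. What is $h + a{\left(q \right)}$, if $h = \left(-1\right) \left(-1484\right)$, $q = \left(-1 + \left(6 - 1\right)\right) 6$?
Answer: $1532$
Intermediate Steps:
$q = 24$ ($q = \left(-1 + 5\right) 6 = 4 \cdot 6 = 24$)
$a{\left(X \right)} = 2 X$
$h = 1484$
$h + a{\left(q \right)} = 1484 + 2 \cdot 24 = 1484 + 48 = 1532$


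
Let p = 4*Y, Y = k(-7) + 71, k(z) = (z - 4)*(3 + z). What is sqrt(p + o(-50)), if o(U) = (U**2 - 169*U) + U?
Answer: 4*sqrt(710) ≈ 106.58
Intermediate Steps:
k(z) = (-4 + z)*(3 + z)
Y = 115 (Y = (-12 + (-7)**2 - 1*(-7)) + 71 = (-12 + 49 + 7) + 71 = 44 + 71 = 115)
o(U) = U**2 - 168*U
p = 460 (p = 4*115 = 460)
sqrt(p + o(-50)) = sqrt(460 - 50*(-168 - 50)) = sqrt(460 - 50*(-218)) = sqrt(460 + 10900) = sqrt(11360) = 4*sqrt(710)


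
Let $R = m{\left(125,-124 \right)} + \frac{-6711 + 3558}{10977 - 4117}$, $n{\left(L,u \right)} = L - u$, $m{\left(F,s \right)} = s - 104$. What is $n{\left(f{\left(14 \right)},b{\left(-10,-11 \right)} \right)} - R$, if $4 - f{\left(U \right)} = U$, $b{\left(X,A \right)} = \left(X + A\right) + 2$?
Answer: $\frac{1628973}{6860} \approx 237.46$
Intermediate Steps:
$m{\left(F,s \right)} = -104 + s$
$b{\left(X,A \right)} = 2 + A + X$ ($b{\left(X,A \right)} = \left(A + X\right) + 2 = 2 + A + X$)
$f{\left(U \right)} = 4 - U$
$R = - \frac{1567233}{6860}$ ($R = \left(-104 - 124\right) + \frac{-6711 + 3558}{10977 - 4117} = -228 - \frac{3153}{6860} = - \frac{1567233}{6860} \approx -228.46$)
$n{\left(f{\left(14 \right)},b{\left(-10,-11 \right)} \right)} - R = \left(\left(4 - 14\right) - \left(2 - 11 - 10\right)\right) - - \frac{1567233}{6860} = \left(\left(4 - 14\right) - -19\right) + \frac{1567233}{6860} = \left(-10 + 19\right) + \frac{1567233}{6860} = 9 + \frac{1567233}{6860} = \frac{1628973}{6860}$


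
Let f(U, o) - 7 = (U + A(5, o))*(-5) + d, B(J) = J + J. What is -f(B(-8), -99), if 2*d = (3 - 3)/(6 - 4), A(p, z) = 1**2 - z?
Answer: 413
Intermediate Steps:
A(p, z) = 1 - z
B(J) = 2*J
d = 0 (d = ((3 - 3)/(6 - 4))/2 = (0/2)/2 = (0*(1/2))/2 = (1/2)*0 = 0)
f(U, o) = 2 - 5*U + 5*o (f(U, o) = 7 + ((U + (1 - o))*(-5) + 0) = 7 + ((1 + U - o)*(-5) + 0) = 7 + ((-5 - 5*U + 5*o) + 0) = 7 + (-5 - 5*U + 5*o) = 2 - 5*U + 5*o)
-f(B(-8), -99) = -(2 - 10*(-8) + 5*(-99)) = -(2 - 5*(-16) - 495) = -(2 + 80 - 495) = -1*(-413) = 413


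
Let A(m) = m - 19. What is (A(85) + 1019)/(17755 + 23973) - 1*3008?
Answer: -125516739/41728 ≈ -3008.0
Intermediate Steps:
A(m) = -19 + m
(A(85) + 1019)/(17755 + 23973) - 1*3008 = ((-19 + 85) + 1019)/(17755 + 23973) - 1*3008 = (66 + 1019)/41728 - 3008 = 1085*(1/41728) - 3008 = 1085/41728 - 3008 = -125516739/41728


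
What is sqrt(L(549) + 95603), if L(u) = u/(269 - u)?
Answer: sqrt(1873780370)/140 ≈ 309.19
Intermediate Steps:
sqrt(L(549) + 95603) = sqrt(-1*549/(-269 + 549) + 95603) = sqrt(-1*549/280 + 95603) = sqrt(-1*549*1/280 + 95603) = sqrt(-549/280 + 95603) = sqrt(26768291/280) = sqrt(1873780370)/140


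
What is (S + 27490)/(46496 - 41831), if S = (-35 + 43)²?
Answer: 27554/4665 ≈ 5.9065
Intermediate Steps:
S = 64 (S = 8² = 64)
(S + 27490)/(46496 - 41831) = (64 + 27490)/(46496 - 41831) = 27554/4665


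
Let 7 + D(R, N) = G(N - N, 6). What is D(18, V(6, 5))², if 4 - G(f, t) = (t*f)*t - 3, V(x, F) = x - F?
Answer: 0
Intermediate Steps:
G(f, t) = 7 - f*t² (G(f, t) = 4 - ((t*f)*t - 3) = 4 - ((f*t)*t - 3) = 4 - (f*t² - 3) = 4 - (-3 + f*t²) = 4 + (3 - f*t²) = 7 - f*t²)
D(R, N) = 0 (D(R, N) = -7 + (7 - 1*(N - N)*6²) = -7 + (7 - 1*0*36) = -7 + (7 + 0) = -7 + 7 = 0)
D(18, V(6, 5))² = 0² = 0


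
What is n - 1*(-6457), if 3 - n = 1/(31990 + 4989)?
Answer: 238884339/36979 ≈ 6460.0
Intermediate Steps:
n = 110936/36979 (n = 3 - 1/(31990 + 4989) = 3 - 1/36979 = 110936/36979 ≈ 3.0000)
n - 1*(-6457) = 110936/36979 - 1*(-6457) = 110936/36979 + 6457 = 238884339/36979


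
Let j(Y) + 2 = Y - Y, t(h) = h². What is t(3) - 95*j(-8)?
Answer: 199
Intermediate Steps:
j(Y) = -2 (j(Y) = -2 + (Y - Y) = -2 + 0 = -2)
t(3) - 95*j(-8) = 3² - 95*(-2) = 9 + 190 = 199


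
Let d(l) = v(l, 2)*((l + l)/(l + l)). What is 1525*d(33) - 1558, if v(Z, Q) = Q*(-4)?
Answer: -13758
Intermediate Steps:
v(Z, Q) = -4*Q
d(l) = -8 (d(l) = (-4*2)*((l + l)/(l + l)) = -8*2*l/(2*l) = -8*2*l*1/(2*l) = -8*1 = -8)
1525*d(33) - 1558 = 1525*(-8) - 1558 = -12200 - 1558 = -13758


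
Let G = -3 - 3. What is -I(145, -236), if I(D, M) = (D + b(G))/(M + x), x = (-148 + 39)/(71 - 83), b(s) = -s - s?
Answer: 1884/2723 ≈ 0.69188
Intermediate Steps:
G = -6
b(s) = -2*s
x = 109/12 (x = -109/(-12) = -109*(-1/12) = 109/12 ≈ 9.0833)
I(D, M) = (12 + D)/(109/12 + M) (I(D, M) = (D - 2*(-6))/(M + 109/12) = (D + 12)/(109/12 + M) = (12 + D)/(109/12 + M))
-I(145, -236) = -12*(12 + 145)/(109 + 12*(-236)) = -12*157/(109 - 2832) = -12*157/(-2723) = -12*(-1)*157/2723 = -1*(-1884/2723) = 1884/2723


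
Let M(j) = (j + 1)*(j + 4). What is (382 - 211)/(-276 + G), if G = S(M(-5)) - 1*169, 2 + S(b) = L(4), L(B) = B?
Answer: -171/443 ≈ -0.38600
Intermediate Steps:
M(j) = (1 + j)*(4 + j)
S(b) = 2 (S(b) = -2 + 4 = 2)
G = -167 (G = 2 - 1*169 = 2 - 169 = -167)
(382 - 211)/(-276 + G) = (382 - 211)/(-276 - 167) = 171/(-443) = 171*(-1/443) = -171/443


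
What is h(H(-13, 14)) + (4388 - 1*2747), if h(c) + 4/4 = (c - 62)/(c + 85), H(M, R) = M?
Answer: 39335/24 ≈ 1639.0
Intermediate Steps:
h(c) = -1 + (-62 + c)/(85 + c) (h(c) = -1 + (c - 62)/(c + 85) = -1 + (-62 + c)/(85 + c))
h(H(-13, 14)) + (4388 - 1*2747) = -147/(85 - 13) + (4388 - 1*2747) = -147/72 + (4388 - 2747) = -147*1/72 + 1641 = -49/24 + 1641 = 39335/24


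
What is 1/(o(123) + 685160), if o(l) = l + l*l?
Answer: 1/700412 ≈ 1.4277e-6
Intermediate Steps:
o(l) = l + l**2
1/(o(123) + 685160) = 1/(123*(1 + 123) + 685160) = 1/(123*124 + 685160) = 1/(15252 + 685160) = 1/700412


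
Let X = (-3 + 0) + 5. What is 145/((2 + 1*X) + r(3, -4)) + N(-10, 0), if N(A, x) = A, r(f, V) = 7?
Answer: 35/11 ≈ 3.1818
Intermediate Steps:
X = 2 (X = -3 + 5 = 2)
145/((2 + 1*X) + r(3, -4)) + N(-10, 0) = 145/((2 + 1*2) + 7) - 10 = 145/((2 + 2) + 7) - 10 = 145/(4 + 7) - 10 = 145/11 - 10 = 35/11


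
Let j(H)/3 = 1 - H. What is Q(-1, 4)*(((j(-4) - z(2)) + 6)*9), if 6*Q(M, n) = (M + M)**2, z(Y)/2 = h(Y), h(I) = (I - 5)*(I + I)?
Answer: 270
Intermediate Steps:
h(I) = 2*I*(-5 + I) (h(I) = (-5 + I)*(2*I) = 2*I*(-5 + I))
z(Y) = 4*Y*(-5 + Y) (z(Y) = 2*(2*Y*(-5 + Y)) = 4*Y*(-5 + Y))
Q(M, n) = 2*M**2/3 (Q(M, n) = (M + M)**2/6 = (2*M)**2/6 = (4*M**2)/6 = 2*M**2/3)
j(H) = 3 - 3*H (j(H) = 3*(1 - H) = 3 - 3*H)
Q(-1, 4)*(((j(-4) - z(2)) + 6)*9) = ((2/3)*(-1)**2)*((((3 - 3*(-4)) - 4*2*(-5 + 2)) + 6)*9) = ((2/3)*1)*((((3 + 12) - 4*2*(-3)) + 6)*9) = 2*(((15 - 1*(-24)) + 6)*9)/3 = 2*(((15 + 24) + 6)*9)/3 = 2*((39 + 6)*9)/3 = 2*(45*9)/3 = (2/3)*405 = 270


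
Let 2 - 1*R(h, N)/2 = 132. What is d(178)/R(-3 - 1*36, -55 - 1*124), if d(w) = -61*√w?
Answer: 61*√178/260 ≈ 3.1302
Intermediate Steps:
R(h, N) = -260 (R(h, N) = 4 - 2*132 = 4 - 264 = -260)
d(178)/R(-3 - 1*36, -55 - 1*124) = -61*√178/(-260) = -61*√178*(-1/260) = 61*√178/260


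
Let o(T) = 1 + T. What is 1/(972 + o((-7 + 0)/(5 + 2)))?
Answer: 1/972 ≈ 0.0010288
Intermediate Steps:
1/(972 + o((-7 + 0)/(5 + 2))) = 1/(972 + (1 + (-7 + 0)/(5 + 2))) = 1/(972 + (1 - 7/7)) = 1/(972 + (1 - 7*⅐)) = 1/(972 + (1 - 1)) = 1/(972 + 0) = 1/972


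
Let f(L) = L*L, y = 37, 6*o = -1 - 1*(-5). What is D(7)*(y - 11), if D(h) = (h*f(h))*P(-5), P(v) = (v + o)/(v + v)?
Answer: 57967/15 ≈ 3864.5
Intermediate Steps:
o = ⅔ (o = (-1 - 1*(-5))/6 = (-1 + 5)/6 = (⅙)*4 = ⅔ ≈ 0.66667)
P(v) = (⅔ + v)/(2*v) (P(v) = (v + ⅔)/(v + v) = (⅔ + v)/((2*v)) = (⅔ + v)*(1/(2*v)) = (⅔ + v)/(2*v))
f(L) = L²
D(h) = 13*h³/30 (D(h) = (h*h²)*((⅙)*(2 + 3*(-5))/(-5)) = h³*((⅙)*(-⅕)*(2 - 15)) = h³*((⅙)*(-⅕)*(-13)) = h³*(13/30) = 13*h³/30)
D(7)*(y - 11) = ((13/30)*7³)*(37 - 11) = ((13/30)*343)*26 = (4459/30)*26 = 57967/15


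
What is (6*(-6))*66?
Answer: -2376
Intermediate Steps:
(6*(-6))*66 = -36*66 = -2376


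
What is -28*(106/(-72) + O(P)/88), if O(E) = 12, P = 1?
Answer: 3703/99 ≈ 37.404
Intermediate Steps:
-28*(106/(-72) + O(P)/88) = -28*(106/(-72) + 12/88) = -28*(106*(-1/72) + 12*(1/88)) = -28*(-53/36 + 3/22) = -28*(-529/396) = 3703/99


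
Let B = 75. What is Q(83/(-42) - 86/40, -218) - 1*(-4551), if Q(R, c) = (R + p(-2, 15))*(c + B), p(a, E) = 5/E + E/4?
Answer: 318999/70 ≈ 4557.1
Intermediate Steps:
p(a, E) = 5/E + E/4 (p(a, E) = 5/E + E*(¼) = 5/E + E/4)
Q(R, c) = (75 + c)*(49/12 + R) (Q(R, c) = (R + (5/15 + (¼)*15))*(c + 75) = (R + (5*(1/15) + 15/4))*(75 + c) = (R + (⅓ + 15/4))*(75 + c) = (R + 49/12)*(75 + c) = (49/12 + R)*(75 + c) = (75 + c)*(49/12 + R))
Q(83/(-42) - 86/40, -218) - 1*(-4551) = (1225/4 + 75*(83/(-42) - 86/40) + (49/12)*(-218) + (83/(-42) - 86/40)*(-218)) - 1*(-4551) = (1225/4 + 75*(83*(-1/42) - 86*1/40) - 5341/6 + (83*(-1/42) - 86*1/40)*(-218)) + 4551 = (1225/4 + 75*(-83/42 - 43/20) - 5341/6 + (-83/42 - 43/20)*(-218)) + 4551 = (1225/4 + 75*(-1733/420) - 5341/6 - 1733/420*(-218)) + 4551 = (1225/4 - 8665/28 - 5341/6 + 188897/210) + 4551 = 429/70 + 4551 = 318999/70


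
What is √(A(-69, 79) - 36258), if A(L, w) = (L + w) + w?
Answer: I*√36169 ≈ 190.18*I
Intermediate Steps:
A(L, w) = L + 2*w
√(A(-69, 79) - 36258) = √((-69 + 2*79) - 36258) = √((-69 + 158) - 36258) = √(89 - 36258) = √(-36169) = I*√36169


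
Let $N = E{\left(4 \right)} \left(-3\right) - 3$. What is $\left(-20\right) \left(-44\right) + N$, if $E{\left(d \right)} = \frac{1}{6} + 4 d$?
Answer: $\frac{1657}{2} \approx 828.5$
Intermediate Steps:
$E{\left(d \right)} = \frac{1}{6} + 4 d$
$N = - \frac{103}{2}$ ($N = \left(\frac{1}{6} + 4 \cdot 4\right) \left(-3\right) - 3 = \left(\frac{1}{6} + 16\right) \left(-3\right) - 3 = \frac{97}{6} \left(-3\right) - 3 = - \frac{97}{2} - 3 = - \frac{103}{2} \approx -51.5$)
$\left(-20\right) \left(-44\right) + N = \left(-20\right) \left(-44\right) - \frac{103}{2} = 880 - \frac{103}{2} = \frac{1657}{2}$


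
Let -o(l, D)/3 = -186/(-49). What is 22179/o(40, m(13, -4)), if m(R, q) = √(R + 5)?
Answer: -362257/186 ≈ -1947.6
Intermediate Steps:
m(R, q) = √(5 + R)
o(l, D) = -558/49 (o(l, D) = -(-558)/(-49) = -(-558)*(-1)/49 = -3*186/49 = -558/49)
22179/o(40, m(13, -4)) = 22179/(-558/49) = 22179*(-49/558) = -362257/186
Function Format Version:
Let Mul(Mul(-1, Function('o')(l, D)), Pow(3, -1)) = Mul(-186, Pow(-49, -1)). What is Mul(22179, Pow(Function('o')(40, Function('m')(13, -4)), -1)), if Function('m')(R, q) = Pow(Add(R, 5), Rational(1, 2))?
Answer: Rational(-362257, 186) ≈ -1947.6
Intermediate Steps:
Function('m')(R, q) = Pow(Add(5, R), Rational(1, 2))
Function('o')(l, D) = Rational(-558, 49) (Function('o')(l, D) = Mul(-3, Mul(-186, Pow(-49, -1))) = Mul(-3, Mul(-186, Rational(-1, 49))) = Mul(-3, Rational(186, 49)) = Rational(-558, 49))
Mul(22179, Pow(Function('o')(40, Function('m')(13, -4)), -1)) = Mul(22179, Pow(Rational(-558, 49), -1)) = Mul(22179, Rational(-49, 558)) = Rational(-362257, 186)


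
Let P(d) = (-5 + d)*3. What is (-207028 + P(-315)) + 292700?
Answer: 84712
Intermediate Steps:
P(d) = -15 + 3*d
(-207028 + P(-315)) + 292700 = (-207028 + (-15 + 3*(-315))) + 292700 = (-207028 + (-15 - 945)) + 292700 = (-207028 - 960) + 292700 = -207988 + 292700 = 84712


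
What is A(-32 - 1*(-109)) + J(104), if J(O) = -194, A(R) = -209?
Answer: -403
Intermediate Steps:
A(-32 - 1*(-109)) + J(104) = -209 - 194 = -403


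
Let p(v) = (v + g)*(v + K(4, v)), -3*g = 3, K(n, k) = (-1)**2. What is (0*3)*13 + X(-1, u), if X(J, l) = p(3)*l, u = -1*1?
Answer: -8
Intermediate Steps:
K(n, k) = 1
g = -1 (g = -1/3*3 = -1)
p(v) = (1 + v)*(-1 + v) (p(v) = (v - 1)*(v + 1) = (-1 + v)*(1 + v) = (1 + v)*(-1 + v))
u = -1
X(J, l) = 8*l (X(J, l) = (-1 + 3**2)*l = (-1 + 9)*l = 8*l)
(0*3)*13 + X(-1, u) = (0*3)*13 + 8*(-1) = 0*13 - 8 = 0 - 8 = -8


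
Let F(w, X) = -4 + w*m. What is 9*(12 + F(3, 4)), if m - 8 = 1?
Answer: 315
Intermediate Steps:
m = 9 (m = 8 + 1 = 9)
F(w, X) = -4 + 9*w (F(w, X) = -4 + w*9 = -4 + 9*w)
9*(12 + F(3, 4)) = 9*(12 + (-4 + 9*3)) = 9*(12 + (-4 + 27)) = 9*(12 + 23) = 9*35 = 315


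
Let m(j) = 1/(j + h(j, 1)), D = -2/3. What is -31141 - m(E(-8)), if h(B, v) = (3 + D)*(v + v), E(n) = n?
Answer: -311407/10 ≈ -31141.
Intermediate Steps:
D = -⅔ (D = -2*⅓ = -⅔ ≈ -0.66667)
h(B, v) = 14*v/3 (h(B, v) = (3 - ⅔)*(v + v) = 7*(2*v)/3 = 14*v/3)
m(j) = 1/(14/3 + j) (m(j) = 1/(j + (14/3)*1) = 1/(j + 14/3) = 1/(14/3 + j))
-31141 - m(E(-8)) = -31141 - 3/(14 + 3*(-8)) = -31141 - 3/(14 - 24) = -31141 - 3/(-10) = -31141 - 3*(-1)/10 = -31141 - 1*(-3/10) = -31141 + 3/10 = -311407/10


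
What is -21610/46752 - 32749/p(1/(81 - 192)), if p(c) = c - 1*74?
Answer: 84886246189/192033840 ≈ 442.04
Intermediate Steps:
p(c) = -74 + c (p(c) = c - 74 = -74 + c)
-21610/46752 - 32749/p(1/(81 - 192)) = -21610/46752 - 32749/(-74 + 1/(81 - 192)) = -21610*1/46752 - 32749/(-74 + 1/(-111)) = -10805/23376 - 32749/(-74 - 1/111) = -10805/23376 - 32749/(-8215/111) = -10805/23376 - 32749*(-111/8215) = -10805/23376 + 3635139/8215 = 84886246189/192033840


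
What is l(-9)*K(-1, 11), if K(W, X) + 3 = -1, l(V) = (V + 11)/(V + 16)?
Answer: -8/7 ≈ -1.1429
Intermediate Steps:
l(V) = (11 + V)/(16 + V)
K(W, X) = -4 (K(W, X) = -3 - 1 = -4)
l(-9)*K(-1, 11) = ((11 - 9)/(16 - 9))*(-4) = (2/7)*(-4) = -8/7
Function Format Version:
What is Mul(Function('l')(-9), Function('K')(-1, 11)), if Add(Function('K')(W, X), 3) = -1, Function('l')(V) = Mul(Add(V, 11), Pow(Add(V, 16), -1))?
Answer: Rational(-8, 7) ≈ -1.1429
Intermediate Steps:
Function('l')(V) = Mul(Pow(Add(16, V), -1), Add(11, V)) (Function('l')(V) = Mul(Add(11, V), Pow(Add(16, V), -1)) = Mul(Pow(Add(16, V), -1), Add(11, V)))
Function('K')(W, X) = -4 (Function('K')(W, X) = Add(-3, -1) = -4)
Mul(Function('l')(-9), Function('K')(-1, 11)) = Mul(Mul(Pow(Add(16, -9), -1), Add(11, -9)), -4) = Mul(Mul(Pow(7, -1), 2), -4) = Mul(Mul(Rational(1, 7), 2), -4) = Mul(Rational(2, 7), -4) = Rational(-8, 7)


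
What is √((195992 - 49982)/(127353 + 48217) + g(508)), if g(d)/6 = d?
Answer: 3*√104421890301/17557 ≈ 55.216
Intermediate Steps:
g(d) = 6*d
√((195992 - 49982)/(127353 + 48217) + g(508)) = √((195992 - 49982)/(127353 + 48217) + 6*508) = √(146010/175570 + 3048) = √(146010*(1/175570) + 3048) = √(14601/17557 + 3048) = √(53528337/17557) = 3*√104421890301/17557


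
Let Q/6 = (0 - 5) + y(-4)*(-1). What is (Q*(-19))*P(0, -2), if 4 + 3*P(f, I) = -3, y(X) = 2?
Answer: -1862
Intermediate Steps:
P(f, I) = -7/3 (P(f, I) = -4/3 + (⅓)*(-3) = -4/3 - 1 = -7/3)
Q = -42 (Q = 6*((0 - 5) + 2*(-1)) = 6*(-5 - 2) = 6*(-7) = -42)
(Q*(-19))*P(0, -2) = -42*(-19)*(-7/3) = 798*(-7/3) = -1862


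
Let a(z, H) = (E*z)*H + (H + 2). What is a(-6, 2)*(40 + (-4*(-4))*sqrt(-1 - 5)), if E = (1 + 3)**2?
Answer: -7520 - 3008*I*sqrt(6) ≈ -7520.0 - 7368.1*I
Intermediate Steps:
E = 16 (E = 4**2 = 16)
a(z, H) = 2 + H + 16*H*z (a(z, H) = (16*z)*H + (H + 2) = 16*H*z + (2 + H) = 2 + H + 16*H*z)
a(-6, 2)*(40 + (-4*(-4))*sqrt(-1 - 5)) = (2 + 2 + 16*2*(-6))*(40 + (-4*(-4))*sqrt(-1 - 5)) = (2 + 2 - 192)*(40 + 16*sqrt(-6)) = -188*(40 + 16*(I*sqrt(6))) = -188*(40 + 16*I*sqrt(6)) = -7520 - 3008*I*sqrt(6)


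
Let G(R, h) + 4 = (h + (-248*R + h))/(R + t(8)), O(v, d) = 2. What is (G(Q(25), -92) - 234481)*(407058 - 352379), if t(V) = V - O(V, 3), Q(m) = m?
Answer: -397812635501/31 ≈ -1.2833e+10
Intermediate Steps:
t(V) = -2 + V (t(V) = V - 1*2 = V - 2 = -2 + V)
G(R, h) = -4 + (-248*R + 2*h)/(6 + R) (G(R, h) = -4 + (h + (-248*R + h))/(R + (-2 + 8)) = -4 + (h + (h - 248*R))/(R + 6) = -4 + (-248*R + 2*h)/(6 + R))
(G(Q(25), -92) - 234481)*(407058 - 352379) = (2*(-12 - 92 - 126*25)/(6 + 25) - 234481)*(407058 - 352379) = (2*(-12 - 92 - 3150)/31 - 234481)*54679 = (2*(1/31)*(-3254) - 234481)*54679 = (-6508/31 - 234481)*54679 = -7275419/31*54679 = -397812635501/31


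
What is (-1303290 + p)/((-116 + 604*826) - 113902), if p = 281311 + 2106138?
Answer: 1084159/384886 ≈ 2.8168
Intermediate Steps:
p = 2387449
(-1303290 + p)/((-116 + 604*826) - 113902) = (-1303290 + 2387449)/((-116 + 604*826) - 113902) = 1084159/((-116 + 498904) - 113902) = 1084159/(498788 - 113902) = 1084159/384886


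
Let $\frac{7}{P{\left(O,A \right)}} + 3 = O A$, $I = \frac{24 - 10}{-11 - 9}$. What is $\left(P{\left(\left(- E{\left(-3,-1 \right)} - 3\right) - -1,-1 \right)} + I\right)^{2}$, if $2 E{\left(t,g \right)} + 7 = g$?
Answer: $\frac{441}{100} \approx 4.41$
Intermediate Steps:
$I = - \frac{7}{10}$ ($I = \frac{14}{-20} = 14 \left(- \frac{1}{20}\right) = - \frac{7}{10} \approx -0.7$)
$E{\left(t,g \right)} = - \frac{7}{2} + \frac{g}{2}$
$P{\left(O,A \right)} = \frac{7}{-3 + A O}$ ($P{\left(O,A \right)} = \frac{7}{-3 + O A} = \frac{7}{-3 + A O}$)
$\left(P{\left(\left(- E{\left(-3,-1 \right)} - 3\right) - -1,-1 \right)} + I\right)^{2} = \left(\frac{7}{-3 - \left(\left(- (- \frac{7}{2} + \frac{1}{2} \left(-1\right)) - 3\right) - -1\right)} - \frac{7}{10}\right)^{2} = \left(\frac{7}{-3 - \left(\left(- (- \frac{7}{2} - \frac{1}{2}) - 3\right) + 1\right)} - \frac{7}{10}\right)^{2} = \left(\frac{7}{-3 - \left(\left(\left(-1\right) \left(-4\right) - 3\right) + 1\right)} - \frac{7}{10}\right)^{2} = \left(\frac{7}{-3 - \left(\left(4 - 3\right) + 1\right)} - \frac{7}{10}\right)^{2} = \left(\frac{7}{-3 - \left(1 + 1\right)} - \frac{7}{10}\right)^{2} = \left(\frac{7}{-3 - 2} - \frac{7}{10}\right)^{2} = \left(\frac{7}{-5} - \frac{7}{10}\right)^{2} = \left(7 \left(- \frac{1}{5}\right) - \frac{7}{10}\right)^{2} = \left(- \frac{7}{5} - \frac{7}{10}\right)^{2} = \left(- \frac{21}{10}\right)^{2} = \frac{441}{100}$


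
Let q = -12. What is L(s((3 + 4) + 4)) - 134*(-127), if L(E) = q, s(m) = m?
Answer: 17006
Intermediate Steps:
L(E) = -12
L(s((3 + 4) + 4)) - 134*(-127) = -12 - 134*(-127) = -12 + 17018 = 17006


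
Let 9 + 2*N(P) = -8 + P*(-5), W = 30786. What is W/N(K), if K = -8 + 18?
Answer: -61572/67 ≈ -918.99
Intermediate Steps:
K = 10
N(P) = -17/2 - 5*P/2 (N(P) = -9/2 + (-8 + P*(-5))/2 = -9/2 + (-8 - 5*P)/2 = -9/2 + (-4 - 5*P/2) = -17/2 - 5*P/2)
W/N(K) = 30786/(-17/2 - 5/2*10) = 30786/(-17/2 - 25) = 30786/(-67/2) = 30786*(-2/67) = -61572/67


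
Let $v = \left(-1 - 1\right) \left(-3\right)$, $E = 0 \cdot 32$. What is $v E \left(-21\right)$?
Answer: $0$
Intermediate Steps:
$E = 0$
$v = 6$ ($v = \left(-2\right) \left(-3\right) = 6$)
$v E \left(-21\right) = 6 \cdot 0 \left(-21\right) = 0 \left(-21\right) = 0$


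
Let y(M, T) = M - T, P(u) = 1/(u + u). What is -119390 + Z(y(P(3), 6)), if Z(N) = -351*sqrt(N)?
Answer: -119390 - 117*I*sqrt(210)/2 ≈ -1.1939e+5 - 847.75*I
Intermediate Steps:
P(u) = 1/(2*u)
-119390 + Z(y(P(3), 6)) = -119390 - 351*sqrt((1/2)/3 - 1*6) = -119390 - 351*sqrt((1/2)*(1/3) - 6) = -119390 - 351*sqrt(1/6 - 6) = -119390 - 117*I*sqrt(210)/2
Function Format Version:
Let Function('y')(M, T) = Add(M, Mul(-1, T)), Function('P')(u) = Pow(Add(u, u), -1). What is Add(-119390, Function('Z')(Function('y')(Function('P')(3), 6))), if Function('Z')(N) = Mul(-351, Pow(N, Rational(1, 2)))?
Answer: Add(-119390, Mul(Rational(-117, 2), I, Pow(210, Rational(1, 2)))) ≈ Add(-1.1939e+5, Mul(-847.75, I))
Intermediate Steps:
Function('P')(u) = Mul(Rational(1, 2), Pow(u, -1)) (Function('P')(u) = Pow(Mul(2, u), -1) = Mul(Rational(1, 2), Pow(u, -1)))
Add(-119390, Function('Z')(Function('y')(Function('P')(3), 6))) = Add(-119390, Mul(-351, Pow(Add(Mul(Rational(1, 2), Pow(3, -1)), Mul(-1, 6)), Rational(1, 2)))) = Add(-119390, Mul(-351, Pow(Add(Mul(Rational(1, 2), Rational(1, 3)), -6), Rational(1, 2)))) = Add(-119390, Mul(-351, Pow(Add(Rational(1, 6), -6), Rational(1, 2)))) = Add(-119390, Mul(-351, Pow(Rational(-35, 6), Rational(1, 2)))) = Add(-119390, Mul(-351, Mul(Rational(1, 6), I, Pow(210, Rational(1, 2))))) = Add(-119390, Mul(Rational(-117, 2), I, Pow(210, Rational(1, 2))))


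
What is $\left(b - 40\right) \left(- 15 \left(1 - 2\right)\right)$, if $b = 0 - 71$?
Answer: $-1665$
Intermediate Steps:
$b = -71$ ($b = 0 - 71 = -71$)
$\left(b - 40\right) \left(- 15 \left(1 - 2\right)\right) = \left(-71 - 40\right) \left(- 15 \left(1 - 2\right)\right) = - 111 \left(- 15 \left(1 - 2\right)\right) = - 111 \left(\left(-15\right) \left(-1\right)\right) = \left(-111\right) 15 = -1665$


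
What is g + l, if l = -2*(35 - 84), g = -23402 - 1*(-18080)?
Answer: -5224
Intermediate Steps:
g = -5322 (g = -23402 + 18080 = -5322)
l = 98 (l = -2*(-49) = 98)
g + l = -5322 + 98 = -5224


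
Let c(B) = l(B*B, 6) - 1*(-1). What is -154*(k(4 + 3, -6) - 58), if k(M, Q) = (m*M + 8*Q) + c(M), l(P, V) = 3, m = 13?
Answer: 1694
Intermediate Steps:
c(B) = 4 (c(B) = 3 - 1*(-1) = 3 + 1 = 4)
k(M, Q) = 4 + 8*Q + 13*M (k(M, Q) = (13*M + 8*Q) + 4 = (8*Q + 13*M) + 4 = 4 + 8*Q + 13*M)
-154*(k(4 + 3, -6) - 58) = -154*((4 + 8*(-6) + 13*(4 + 3)) - 58) = -154*((4 - 48 + 13*7) - 58) = -154*((4 - 48 + 91) - 58) = -154*(47 - 58) = -154*(-11) = 1694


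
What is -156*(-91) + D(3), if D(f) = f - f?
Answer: 14196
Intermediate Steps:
D(f) = 0
-156*(-91) + D(3) = -156*(-91) + 0 = 14196 + 0 = 14196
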